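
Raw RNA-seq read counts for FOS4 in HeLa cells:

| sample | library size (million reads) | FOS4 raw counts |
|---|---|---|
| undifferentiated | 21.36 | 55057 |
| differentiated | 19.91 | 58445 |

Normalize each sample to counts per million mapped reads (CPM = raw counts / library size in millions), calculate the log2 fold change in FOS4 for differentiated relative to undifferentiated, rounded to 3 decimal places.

0.188

CPM(undifferentiated) = 55057 / 21.36 = 2577.5749
CPM(differentiated) = 58445 / 19.91 = 2935.4596
Fold change = 2935.4596 / 2577.5749 = 1.13885
log2(1.13885) = 0.1876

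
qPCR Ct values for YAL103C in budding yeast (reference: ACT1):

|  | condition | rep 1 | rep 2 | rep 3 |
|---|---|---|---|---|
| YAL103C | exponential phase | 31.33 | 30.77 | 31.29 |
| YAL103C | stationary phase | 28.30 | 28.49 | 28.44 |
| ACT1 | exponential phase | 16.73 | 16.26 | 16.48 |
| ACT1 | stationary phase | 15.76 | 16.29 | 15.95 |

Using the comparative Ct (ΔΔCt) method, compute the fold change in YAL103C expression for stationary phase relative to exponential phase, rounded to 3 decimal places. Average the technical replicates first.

Mean Ct: YAL103C exponential phase 31.130; YAL103C stationary phase 28.410; ACT1 exponential phase 16.490; ACT1 stationary phase 16.000
ΔCt(exponential phase) = 31.130 − 16.490 = 14.640
ΔCt(stationary phase) = 28.410 − 16.000 = 12.410
ΔΔCt = 12.410 − 14.640 = -2.230
Fold change = 2^(−(-2.230)) = 2^2.230 = 4.6913

4.691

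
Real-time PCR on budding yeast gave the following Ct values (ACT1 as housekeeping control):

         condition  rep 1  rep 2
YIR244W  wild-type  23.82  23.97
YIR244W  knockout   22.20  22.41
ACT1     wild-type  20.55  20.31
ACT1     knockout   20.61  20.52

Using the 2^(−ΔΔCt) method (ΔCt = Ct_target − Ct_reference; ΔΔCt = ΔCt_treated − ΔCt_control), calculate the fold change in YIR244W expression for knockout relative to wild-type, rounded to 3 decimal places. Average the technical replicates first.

Mean Ct: YIR244W wild-type 23.895; YIR244W knockout 22.305; ACT1 wild-type 20.430; ACT1 knockout 20.565
ΔCt(wild-type) = 23.895 − 20.430 = 3.465
ΔCt(knockout) = 22.305 − 20.565 = 1.740
ΔΔCt = 1.740 − 3.465 = -1.725
Fold change = 2^(−(-1.725)) = 2^1.725 = 3.3058

3.306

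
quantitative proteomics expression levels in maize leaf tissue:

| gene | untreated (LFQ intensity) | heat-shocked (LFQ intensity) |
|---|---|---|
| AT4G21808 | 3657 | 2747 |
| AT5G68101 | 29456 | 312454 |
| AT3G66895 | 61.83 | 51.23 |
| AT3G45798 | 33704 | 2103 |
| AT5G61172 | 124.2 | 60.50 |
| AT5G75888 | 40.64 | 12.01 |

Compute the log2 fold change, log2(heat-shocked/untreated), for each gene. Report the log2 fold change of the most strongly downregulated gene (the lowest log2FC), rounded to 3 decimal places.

log2(2747/3657) = -0.413  (AT4G21808)
log2(312454/29456) = 3.407  (AT5G68101)
log2(51.23/61.83) = -0.271  (AT3G66895)
log2(2103/33704) = -4.002  (AT3G45798)
log2(60.50/124.2) = -1.038  (AT5G61172)
log2(12.01/40.64) = -1.759  (AT5G75888)
AT3G45798 is most strongly downregulated.

-4.002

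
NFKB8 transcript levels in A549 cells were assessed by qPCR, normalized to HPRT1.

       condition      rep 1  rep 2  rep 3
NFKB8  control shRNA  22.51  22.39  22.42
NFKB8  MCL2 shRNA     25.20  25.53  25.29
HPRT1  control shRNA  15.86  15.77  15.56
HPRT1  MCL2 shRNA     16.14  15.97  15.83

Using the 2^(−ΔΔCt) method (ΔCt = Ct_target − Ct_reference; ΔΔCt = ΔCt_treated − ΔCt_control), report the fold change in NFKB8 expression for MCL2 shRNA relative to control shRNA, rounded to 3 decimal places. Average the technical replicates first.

0.159

Mean Ct: NFKB8 control shRNA 22.440; NFKB8 MCL2 shRNA 25.340; HPRT1 control shRNA 15.730; HPRT1 MCL2 shRNA 15.980
ΔCt(control shRNA) = 22.440 − 15.730 = 6.710
ΔCt(MCL2 shRNA) = 25.340 − 15.980 = 9.360
ΔΔCt = 9.360 − 6.710 = 2.650
Fold change = 2^(−2.650) = 0.1593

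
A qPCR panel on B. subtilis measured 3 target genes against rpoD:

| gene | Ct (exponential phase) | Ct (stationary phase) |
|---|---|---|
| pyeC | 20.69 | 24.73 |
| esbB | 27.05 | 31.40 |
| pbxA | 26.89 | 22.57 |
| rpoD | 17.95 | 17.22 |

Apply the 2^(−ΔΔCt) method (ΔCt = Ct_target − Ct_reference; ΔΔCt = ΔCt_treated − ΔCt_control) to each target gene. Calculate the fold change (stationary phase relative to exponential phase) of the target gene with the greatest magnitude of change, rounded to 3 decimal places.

pyeC: ΔΔCt = (24.73−17.22) − (20.69−17.95) = 7.51 − 2.74 = 4.77; fold change = 2^-4.77 = 0.037
esbB: ΔΔCt = (31.40−17.22) − (27.05−17.95) = 14.18 − 9.10 = 5.08; fold change = 2^-5.08 = 0.030
pbxA: ΔΔCt = (22.57−17.22) − (26.89−17.95) = 5.35 − 8.94 = -3.59; fold change = 2^3.59 = 12.042
esbB has the largest |ΔΔCt| = 5.08.

0.030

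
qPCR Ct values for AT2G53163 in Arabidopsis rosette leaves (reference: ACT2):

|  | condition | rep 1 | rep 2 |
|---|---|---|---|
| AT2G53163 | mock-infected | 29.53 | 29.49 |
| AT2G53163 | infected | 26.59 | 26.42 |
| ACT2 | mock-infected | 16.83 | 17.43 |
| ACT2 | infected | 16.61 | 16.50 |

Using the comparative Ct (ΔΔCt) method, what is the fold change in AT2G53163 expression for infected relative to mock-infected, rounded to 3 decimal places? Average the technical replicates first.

Mean Ct: AT2G53163 mock-infected 29.510; AT2G53163 infected 26.505; ACT2 mock-infected 17.130; ACT2 infected 16.555
ΔCt(mock-infected) = 29.510 − 17.130 = 12.380
ΔCt(infected) = 26.505 − 16.555 = 9.950
ΔΔCt = 9.950 − 12.380 = -2.430
Fold change = 2^(−(-2.430)) = 2^2.430 = 5.3889

5.389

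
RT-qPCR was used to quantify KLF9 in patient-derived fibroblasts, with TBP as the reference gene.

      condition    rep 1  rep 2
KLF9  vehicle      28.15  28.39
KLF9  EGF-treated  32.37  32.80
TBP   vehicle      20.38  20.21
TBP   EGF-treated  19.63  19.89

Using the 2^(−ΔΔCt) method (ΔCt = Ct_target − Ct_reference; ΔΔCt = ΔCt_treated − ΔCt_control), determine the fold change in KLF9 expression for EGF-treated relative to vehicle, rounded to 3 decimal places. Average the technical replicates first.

Mean Ct: KLF9 vehicle 28.270; KLF9 EGF-treated 32.585; TBP vehicle 20.295; TBP EGF-treated 19.760
ΔCt(vehicle) = 28.270 − 20.295 = 7.975
ΔCt(EGF-treated) = 32.585 − 19.760 = 12.825
ΔΔCt = 12.825 − 7.975 = 4.850
Fold change = 2^(−4.850) = 0.0347

0.035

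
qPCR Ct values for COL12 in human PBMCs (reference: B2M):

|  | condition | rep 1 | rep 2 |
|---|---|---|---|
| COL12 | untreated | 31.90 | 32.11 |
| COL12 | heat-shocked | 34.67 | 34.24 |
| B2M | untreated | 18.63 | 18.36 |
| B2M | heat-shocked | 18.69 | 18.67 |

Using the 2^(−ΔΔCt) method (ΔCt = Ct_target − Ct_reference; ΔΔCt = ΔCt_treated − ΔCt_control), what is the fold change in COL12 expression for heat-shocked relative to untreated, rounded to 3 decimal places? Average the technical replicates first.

Mean Ct: COL12 untreated 32.005; COL12 heat-shocked 34.455; B2M untreated 18.495; B2M heat-shocked 18.680
ΔCt(untreated) = 32.005 − 18.495 = 13.510
ΔCt(heat-shocked) = 34.455 − 18.680 = 15.775
ΔΔCt = 15.775 − 13.510 = 2.265
Fold change = 2^(−2.265) = 0.2080

0.208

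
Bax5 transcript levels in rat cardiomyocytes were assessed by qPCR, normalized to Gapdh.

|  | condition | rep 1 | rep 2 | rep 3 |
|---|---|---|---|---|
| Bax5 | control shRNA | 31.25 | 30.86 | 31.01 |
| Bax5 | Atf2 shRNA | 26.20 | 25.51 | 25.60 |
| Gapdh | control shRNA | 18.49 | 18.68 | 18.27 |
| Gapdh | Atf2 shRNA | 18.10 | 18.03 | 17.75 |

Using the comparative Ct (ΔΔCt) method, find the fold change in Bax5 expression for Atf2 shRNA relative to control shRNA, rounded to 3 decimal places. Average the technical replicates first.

26.909

Mean Ct: Bax5 control shRNA 31.040; Bax5 Atf2 shRNA 25.770; Gapdh control shRNA 18.480; Gapdh Atf2 shRNA 17.960
ΔCt(control shRNA) = 31.040 − 18.480 = 12.560
ΔCt(Atf2 shRNA) = 25.770 − 17.960 = 7.810
ΔΔCt = 7.810 − 12.560 = -4.750
Fold change = 2^(−(-4.750)) = 2^4.750 = 26.9087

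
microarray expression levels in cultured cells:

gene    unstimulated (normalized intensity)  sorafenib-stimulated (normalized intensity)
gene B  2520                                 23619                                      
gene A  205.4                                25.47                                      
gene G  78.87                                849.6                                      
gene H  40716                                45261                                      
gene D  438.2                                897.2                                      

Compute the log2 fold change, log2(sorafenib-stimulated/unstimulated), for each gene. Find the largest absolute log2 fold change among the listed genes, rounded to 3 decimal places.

log2(23619/2520) = 3.228  (gene B)
log2(25.47/205.4) = -3.012  (gene A)
log2(849.6/78.87) = 3.429  (gene G)
log2(45261/40716) = 0.153  (gene H)
log2(897.2/438.2) = 1.034  (gene D)
The largest magnitude belongs to gene G.

3.429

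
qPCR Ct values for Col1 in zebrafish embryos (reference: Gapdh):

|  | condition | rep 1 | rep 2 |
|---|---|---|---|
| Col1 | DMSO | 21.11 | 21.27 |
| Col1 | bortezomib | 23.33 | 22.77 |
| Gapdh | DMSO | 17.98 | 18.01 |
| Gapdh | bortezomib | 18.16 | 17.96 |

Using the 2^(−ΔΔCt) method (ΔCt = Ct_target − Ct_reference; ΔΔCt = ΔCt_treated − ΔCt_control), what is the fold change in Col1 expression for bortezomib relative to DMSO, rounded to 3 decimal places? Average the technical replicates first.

0.288

Mean Ct: Col1 DMSO 21.190; Col1 bortezomib 23.050; Gapdh DMSO 17.995; Gapdh bortezomib 18.060
ΔCt(DMSO) = 21.190 − 17.995 = 3.195
ΔCt(bortezomib) = 23.050 − 18.060 = 4.990
ΔΔCt = 4.990 − 3.195 = 1.795
Fold change = 2^(−1.795) = 0.2882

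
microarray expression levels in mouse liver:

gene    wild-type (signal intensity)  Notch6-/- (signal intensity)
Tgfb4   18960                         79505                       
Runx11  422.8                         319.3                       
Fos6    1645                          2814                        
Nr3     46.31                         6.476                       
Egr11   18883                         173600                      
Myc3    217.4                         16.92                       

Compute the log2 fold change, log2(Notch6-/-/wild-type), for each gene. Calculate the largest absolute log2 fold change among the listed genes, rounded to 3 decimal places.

3.684

log2(79505/18960) = 2.068  (Tgfb4)
log2(319.3/422.8) = -0.405  (Runx11)
log2(2814/1645) = 0.775  (Fos6)
log2(6.476/46.31) = -2.838  (Nr3)
log2(173600/18883) = 3.201  (Egr11)
log2(16.92/217.4) = -3.684  (Myc3)
The largest magnitude belongs to Myc3.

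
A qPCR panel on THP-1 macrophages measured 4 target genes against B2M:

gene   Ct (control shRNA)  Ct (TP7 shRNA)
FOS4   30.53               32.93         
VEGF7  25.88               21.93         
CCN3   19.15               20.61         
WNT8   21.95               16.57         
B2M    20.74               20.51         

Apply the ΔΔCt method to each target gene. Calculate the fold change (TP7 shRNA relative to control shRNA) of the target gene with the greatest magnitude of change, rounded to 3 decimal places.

35.506

FOS4: ΔΔCt = (32.93−20.51) − (30.53−20.74) = 12.42 − 9.79 = 2.63; fold change = 2^-2.63 = 0.162
VEGF7: ΔΔCt = (21.93−20.51) − (25.88−20.74) = 1.42 − 5.14 = -3.72; fold change = 2^3.72 = 13.177
CCN3: ΔΔCt = (20.61−20.51) − (19.15−20.74) = 0.10 − (-1.59) = 1.69; fold change = 2^-1.69 = 0.310
WNT8: ΔΔCt = (16.57−20.51) − (21.95−20.74) = -3.94 − 1.21 = -5.15; fold change = 2^5.15 = 35.506
WNT8 has the largest |ΔΔCt| = 5.15.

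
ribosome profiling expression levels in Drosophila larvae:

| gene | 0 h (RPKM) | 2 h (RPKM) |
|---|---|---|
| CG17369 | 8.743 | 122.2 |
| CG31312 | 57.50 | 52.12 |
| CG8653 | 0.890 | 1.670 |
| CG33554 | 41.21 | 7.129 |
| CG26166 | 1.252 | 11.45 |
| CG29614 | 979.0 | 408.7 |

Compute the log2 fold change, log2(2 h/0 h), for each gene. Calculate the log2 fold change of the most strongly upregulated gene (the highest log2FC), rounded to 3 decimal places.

log2(122.2/8.743) = 3.805  (CG17369)
log2(52.12/57.50) = -0.142  (CG31312)
log2(1.670/0.890) = 0.908  (CG8653)
log2(7.129/41.21) = -2.531  (CG33554)
log2(11.45/1.252) = 3.193  (CG26166)
log2(408.7/979.0) = -1.260  (CG29614)
CG17369 is most strongly upregulated.

3.805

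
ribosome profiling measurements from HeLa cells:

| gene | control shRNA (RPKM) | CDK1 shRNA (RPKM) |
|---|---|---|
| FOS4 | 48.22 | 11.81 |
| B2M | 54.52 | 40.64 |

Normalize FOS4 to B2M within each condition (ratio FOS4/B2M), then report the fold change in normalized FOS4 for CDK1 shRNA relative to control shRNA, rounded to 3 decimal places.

0.329

FOS4/B2M (control shRNA) = 48.22 / 54.52 = 0.88445
FOS4/B2M (CDK1 shRNA) = 11.81 / 40.64 = 0.2906
Fold change = 0.2906 / 0.88445 = 0.3286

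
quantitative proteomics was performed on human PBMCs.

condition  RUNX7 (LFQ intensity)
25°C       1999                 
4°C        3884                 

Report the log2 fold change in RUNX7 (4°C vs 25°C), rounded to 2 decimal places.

0.96

Fold change = 3884 / 1999 = 1.9430
log2(1.9430) = 0.958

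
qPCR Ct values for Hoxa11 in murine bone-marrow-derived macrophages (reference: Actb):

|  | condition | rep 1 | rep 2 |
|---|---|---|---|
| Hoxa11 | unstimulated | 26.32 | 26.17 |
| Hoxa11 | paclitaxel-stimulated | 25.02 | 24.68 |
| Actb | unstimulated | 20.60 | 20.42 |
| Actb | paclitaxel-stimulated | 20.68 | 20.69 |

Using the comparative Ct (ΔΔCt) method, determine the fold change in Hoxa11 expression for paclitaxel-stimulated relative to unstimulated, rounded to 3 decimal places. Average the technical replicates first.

2.969

Mean Ct: Hoxa11 unstimulated 26.245; Hoxa11 paclitaxel-stimulated 24.850; Actb unstimulated 20.510; Actb paclitaxel-stimulated 20.685
ΔCt(unstimulated) = 26.245 − 20.510 = 5.735
ΔCt(paclitaxel-stimulated) = 24.850 − 20.685 = 4.165
ΔΔCt = 4.165 − 5.735 = -1.570
Fold change = 2^(−(-1.570)) = 2^1.570 = 2.9690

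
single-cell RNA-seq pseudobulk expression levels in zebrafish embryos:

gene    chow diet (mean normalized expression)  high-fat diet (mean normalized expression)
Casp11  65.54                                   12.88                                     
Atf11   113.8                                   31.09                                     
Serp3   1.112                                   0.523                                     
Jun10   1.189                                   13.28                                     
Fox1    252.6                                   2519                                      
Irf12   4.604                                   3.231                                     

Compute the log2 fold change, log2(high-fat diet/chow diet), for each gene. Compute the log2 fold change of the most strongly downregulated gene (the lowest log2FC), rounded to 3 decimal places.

-2.347

log2(12.88/65.54) = -2.347  (Casp11)
log2(31.09/113.8) = -1.872  (Atf11)
log2(0.523/1.112) = -1.088  (Serp3)
log2(13.28/1.189) = 3.481  (Jun10)
log2(2519/252.6) = 3.318  (Fox1)
log2(3.231/4.604) = -0.511  (Irf12)
Casp11 is most strongly downregulated.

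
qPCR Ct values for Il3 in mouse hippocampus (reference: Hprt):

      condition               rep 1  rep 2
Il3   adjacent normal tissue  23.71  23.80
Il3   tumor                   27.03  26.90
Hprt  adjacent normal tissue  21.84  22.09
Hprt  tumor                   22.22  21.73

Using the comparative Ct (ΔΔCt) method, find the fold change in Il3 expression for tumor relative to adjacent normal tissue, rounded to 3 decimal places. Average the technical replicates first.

Mean Ct: Il3 adjacent normal tissue 23.755; Il3 tumor 26.965; Hprt adjacent normal tissue 21.965; Hprt tumor 21.975
ΔCt(adjacent normal tissue) = 23.755 − 21.965 = 1.790
ΔCt(tumor) = 26.965 − 21.975 = 4.990
ΔΔCt = 4.990 − 1.790 = 3.200
Fold change = 2^(−3.200) = 0.1088

0.109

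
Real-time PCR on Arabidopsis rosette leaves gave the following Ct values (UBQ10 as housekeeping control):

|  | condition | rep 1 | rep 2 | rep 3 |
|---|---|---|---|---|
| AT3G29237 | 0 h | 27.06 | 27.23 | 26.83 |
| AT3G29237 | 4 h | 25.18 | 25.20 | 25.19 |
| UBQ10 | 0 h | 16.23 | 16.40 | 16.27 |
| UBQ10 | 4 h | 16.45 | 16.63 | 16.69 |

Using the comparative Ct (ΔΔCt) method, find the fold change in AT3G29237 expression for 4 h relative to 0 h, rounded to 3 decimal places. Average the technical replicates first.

Mean Ct: AT3G29237 0 h 27.040; AT3G29237 4 h 25.190; UBQ10 0 h 16.300; UBQ10 4 h 16.590
ΔCt(0 h) = 27.040 − 16.300 = 10.740
ΔCt(4 h) = 25.190 − 16.590 = 8.600
ΔΔCt = 8.600 − 10.740 = -2.140
Fold change = 2^(−(-2.140)) = 2^2.140 = 4.4076

4.408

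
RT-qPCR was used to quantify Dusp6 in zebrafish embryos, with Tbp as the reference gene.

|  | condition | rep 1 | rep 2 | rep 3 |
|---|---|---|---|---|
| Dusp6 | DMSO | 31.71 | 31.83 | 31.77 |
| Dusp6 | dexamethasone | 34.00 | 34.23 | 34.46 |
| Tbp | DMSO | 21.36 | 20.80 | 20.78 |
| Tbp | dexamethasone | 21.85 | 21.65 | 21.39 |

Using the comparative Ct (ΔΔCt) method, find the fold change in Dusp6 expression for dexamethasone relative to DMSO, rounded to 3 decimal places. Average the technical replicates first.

Mean Ct: Dusp6 DMSO 31.770; Dusp6 dexamethasone 34.230; Tbp DMSO 20.980; Tbp dexamethasone 21.630
ΔCt(DMSO) = 31.770 − 20.980 = 10.790
ΔCt(dexamethasone) = 34.230 − 21.630 = 12.600
ΔΔCt = 12.600 − 10.790 = 1.810
Fold change = 2^(−1.810) = 0.2852

0.285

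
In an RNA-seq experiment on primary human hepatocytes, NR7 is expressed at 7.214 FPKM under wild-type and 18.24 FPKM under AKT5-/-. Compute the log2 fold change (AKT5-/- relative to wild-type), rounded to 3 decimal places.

1.338

Fold change = 18.24 / 7.214 = 2.5284
log2(2.5284) = 1.3382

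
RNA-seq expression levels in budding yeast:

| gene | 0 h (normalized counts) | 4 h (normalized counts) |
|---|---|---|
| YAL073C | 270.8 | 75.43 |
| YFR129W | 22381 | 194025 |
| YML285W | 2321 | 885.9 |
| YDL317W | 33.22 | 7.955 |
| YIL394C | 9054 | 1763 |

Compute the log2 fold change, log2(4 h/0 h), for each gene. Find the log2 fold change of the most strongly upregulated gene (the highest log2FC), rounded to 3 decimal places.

log2(75.43/270.8) = -1.844  (YAL073C)
log2(194025/22381) = 3.116  (YFR129W)
log2(885.9/2321) = -1.390  (YML285W)
log2(7.955/33.22) = -2.062  (YDL317W)
log2(1763/9054) = -2.361  (YIL394C)
YFR129W is most strongly upregulated.

3.116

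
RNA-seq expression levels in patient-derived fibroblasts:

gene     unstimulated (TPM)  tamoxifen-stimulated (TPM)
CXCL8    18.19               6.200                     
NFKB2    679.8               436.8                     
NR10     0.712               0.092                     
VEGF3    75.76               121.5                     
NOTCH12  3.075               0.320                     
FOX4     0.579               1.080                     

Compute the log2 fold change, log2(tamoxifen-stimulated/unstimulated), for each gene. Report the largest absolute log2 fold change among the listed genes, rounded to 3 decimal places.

log2(6.200/18.19) = -1.553  (CXCL8)
log2(436.8/679.8) = -0.638  (NFKB2)
log2(0.092/0.712) = -2.952  (NR10)
log2(121.5/75.76) = 0.681  (VEGF3)
log2(0.320/3.075) = -3.264  (NOTCH12)
log2(1.080/0.579) = 0.899  (FOX4)
The largest magnitude belongs to NOTCH12.

3.264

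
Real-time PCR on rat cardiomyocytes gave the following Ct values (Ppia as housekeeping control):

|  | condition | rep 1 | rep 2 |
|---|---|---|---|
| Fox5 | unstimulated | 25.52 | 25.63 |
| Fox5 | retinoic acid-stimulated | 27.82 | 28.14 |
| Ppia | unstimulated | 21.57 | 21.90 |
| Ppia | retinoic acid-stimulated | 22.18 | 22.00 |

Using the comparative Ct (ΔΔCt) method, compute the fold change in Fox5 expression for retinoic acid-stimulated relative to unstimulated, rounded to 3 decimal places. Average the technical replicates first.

Mean Ct: Fox5 unstimulated 25.575; Fox5 retinoic acid-stimulated 27.980; Ppia unstimulated 21.735; Ppia retinoic acid-stimulated 22.090
ΔCt(unstimulated) = 25.575 − 21.735 = 3.840
ΔCt(retinoic acid-stimulated) = 27.980 − 22.090 = 5.890
ΔΔCt = 5.890 − 3.840 = 2.050
Fold change = 2^(−2.050) = 0.2415

0.241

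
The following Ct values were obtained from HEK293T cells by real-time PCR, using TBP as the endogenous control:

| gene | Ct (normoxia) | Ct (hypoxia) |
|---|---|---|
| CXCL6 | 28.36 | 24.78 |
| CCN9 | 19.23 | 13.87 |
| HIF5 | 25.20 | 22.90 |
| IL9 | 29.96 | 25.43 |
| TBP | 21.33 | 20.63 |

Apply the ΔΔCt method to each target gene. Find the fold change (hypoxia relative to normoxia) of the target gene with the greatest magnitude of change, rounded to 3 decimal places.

25.281

CXCL6: ΔΔCt = (24.78−20.63) − (28.36−21.33) = 4.15 − 7.03 = -2.88; fold change = 2^2.88 = 7.362
CCN9: ΔΔCt = (13.87−20.63) − (19.23−21.33) = -6.76 − (-2.10) = -4.66; fold change = 2^4.66 = 25.281
HIF5: ΔΔCt = (22.90−20.63) − (25.20−21.33) = 2.27 − 3.87 = -1.60; fold change = 2^1.60 = 3.031
IL9: ΔΔCt = (25.43−20.63) − (29.96−21.33) = 4.80 − 8.63 = -3.83; fold change = 2^3.83 = 14.221
CCN9 has the largest |ΔΔCt| = 4.66.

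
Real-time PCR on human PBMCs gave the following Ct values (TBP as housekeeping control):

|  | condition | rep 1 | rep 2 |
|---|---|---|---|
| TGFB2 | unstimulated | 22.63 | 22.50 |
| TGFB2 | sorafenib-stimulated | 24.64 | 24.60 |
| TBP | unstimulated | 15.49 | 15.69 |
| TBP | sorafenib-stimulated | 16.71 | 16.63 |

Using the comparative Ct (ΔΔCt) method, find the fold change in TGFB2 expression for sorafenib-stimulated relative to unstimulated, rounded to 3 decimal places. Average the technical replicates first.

0.509

Mean Ct: TGFB2 unstimulated 22.565; TGFB2 sorafenib-stimulated 24.620; TBP unstimulated 15.590; TBP sorafenib-stimulated 16.670
ΔCt(unstimulated) = 22.565 − 15.590 = 6.975
ΔCt(sorafenib-stimulated) = 24.620 − 16.670 = 7.950
ΔΔCt = 7.950 − 6.975 = 0.975
Fold change = 2^(−0.975) = 0.5087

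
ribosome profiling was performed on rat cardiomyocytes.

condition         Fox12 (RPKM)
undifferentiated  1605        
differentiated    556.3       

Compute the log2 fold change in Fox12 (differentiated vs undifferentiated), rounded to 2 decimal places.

Fold change = 556.3 / 1605 = 0.3466
log2(0.3466) = -1.529

-1.53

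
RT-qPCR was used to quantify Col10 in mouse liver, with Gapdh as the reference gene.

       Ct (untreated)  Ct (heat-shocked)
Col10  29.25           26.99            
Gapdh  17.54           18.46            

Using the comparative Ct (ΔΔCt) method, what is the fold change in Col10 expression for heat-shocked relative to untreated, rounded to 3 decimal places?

9.063

ΔCt(untreated) = 29.250 − 17.540 = 11.710
ΔCt(heat-shocked) = 26.990 − 18.460 = 8.530
ΔΔCt = 8.530 − 11.710 = -3.180
Fold change = 2^(−(-3.180)) = 2^3.180 = 9.0631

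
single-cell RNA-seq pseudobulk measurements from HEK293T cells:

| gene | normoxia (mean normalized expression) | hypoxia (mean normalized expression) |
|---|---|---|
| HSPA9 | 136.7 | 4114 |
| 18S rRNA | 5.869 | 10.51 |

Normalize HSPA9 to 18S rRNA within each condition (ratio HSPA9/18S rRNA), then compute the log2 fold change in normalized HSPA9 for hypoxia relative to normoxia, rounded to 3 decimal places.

HSPA9/18S rRNA (normoxia) = 136.7 / 5.869 = 23.292
HSPA9/18S rRNA (hypoxia) = 4114 / 10.51 = 391.44
Fold change = 391.44 / 23.292 = 16.8057
log2(16.8057) = 4.0709

4.071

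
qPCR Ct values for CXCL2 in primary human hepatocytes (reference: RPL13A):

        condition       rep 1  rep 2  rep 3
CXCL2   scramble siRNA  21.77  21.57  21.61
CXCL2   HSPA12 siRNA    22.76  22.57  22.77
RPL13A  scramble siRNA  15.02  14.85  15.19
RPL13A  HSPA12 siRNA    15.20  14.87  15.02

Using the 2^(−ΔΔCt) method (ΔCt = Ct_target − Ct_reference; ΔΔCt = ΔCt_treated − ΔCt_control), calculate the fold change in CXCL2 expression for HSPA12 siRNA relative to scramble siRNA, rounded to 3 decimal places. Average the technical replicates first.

0.486

Mean Ct: CXCL2 scramble siRNA 21.650; CXCL2 HSPA12 siRNA 22.700; RPL13A scramble siRNA 15.020; RPL13A HSPA12 siRNA 15.030
ΔCt(scramble siRNA) = 21.650 − 15.020 = 6.630
ΔCt(HSPA12 siRNA) = 22.700 − 15.030 = 7.670
ΔΔCt = 7.670 − 6.630 = 1.040
Fold change = 2^(−1.040) = 0.4863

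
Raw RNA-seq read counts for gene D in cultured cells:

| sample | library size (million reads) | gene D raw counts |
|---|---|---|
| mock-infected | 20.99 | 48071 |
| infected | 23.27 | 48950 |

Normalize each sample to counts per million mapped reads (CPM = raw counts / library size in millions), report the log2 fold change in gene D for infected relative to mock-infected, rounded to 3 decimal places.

-0.123

CPM(mock-infected) = 48071 / 20.99 = 2290.1858
CPM(infected) = 48950 / 23.27 = 2103.5668
Fold change = 2103.5668 / 2290.1858 = 0.91851
log2(0.91851) = -0.1226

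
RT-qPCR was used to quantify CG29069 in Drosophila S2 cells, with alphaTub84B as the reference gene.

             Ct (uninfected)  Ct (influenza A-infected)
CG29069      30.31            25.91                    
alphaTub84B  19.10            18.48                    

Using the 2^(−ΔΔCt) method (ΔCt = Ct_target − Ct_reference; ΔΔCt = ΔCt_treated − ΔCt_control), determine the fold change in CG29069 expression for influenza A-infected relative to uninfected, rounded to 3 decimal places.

13.737

ΔCt(uninfected) = 30.310 − 19.100 = 11.210
ΔCt(influenza A-infected) = 25.910 − 18.480 = 7.430
ΔΔCt = 7.430 − 11.210 = -3.780
Fold change = 2^(−(-3.780)) = 2^3.780 = 13.7370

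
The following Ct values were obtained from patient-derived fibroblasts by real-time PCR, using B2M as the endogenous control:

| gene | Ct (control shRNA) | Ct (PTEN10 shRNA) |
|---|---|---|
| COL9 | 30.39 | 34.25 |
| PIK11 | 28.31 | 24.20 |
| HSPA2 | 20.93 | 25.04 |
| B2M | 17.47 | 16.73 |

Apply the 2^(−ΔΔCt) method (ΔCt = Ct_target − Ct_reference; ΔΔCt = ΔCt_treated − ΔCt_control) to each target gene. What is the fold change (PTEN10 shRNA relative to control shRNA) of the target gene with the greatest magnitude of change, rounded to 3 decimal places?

0.035

COL9: ΔΔCt = (34.25−16.73) − (30.39−17.47) = 17.52 − 12.92 = 4.60; fold change = 2^-4.60 = 0.041
PIK11: ΔΔCt = (24.20−16.73) − (28.31−17.47) = 7.47 − 10.84 = -3.37; fold change = 2^3.37 = 10.339
HSPA2: ΔΔCt = (25.04−16.73) − (20.93−17.47) = 8.31 − 3.46 = 4.85; fold change = 2^-4.85 = 0.035
HSPA2 has the largest |ΔΔCt| = 4.85.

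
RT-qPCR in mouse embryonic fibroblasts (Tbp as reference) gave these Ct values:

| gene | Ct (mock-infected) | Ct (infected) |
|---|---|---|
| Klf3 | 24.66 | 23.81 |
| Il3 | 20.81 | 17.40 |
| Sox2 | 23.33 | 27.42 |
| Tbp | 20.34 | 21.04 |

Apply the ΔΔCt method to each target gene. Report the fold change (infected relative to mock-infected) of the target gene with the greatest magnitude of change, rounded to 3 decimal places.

17.268

Klf3: ΔΔCt = (23.81−21.04) − (24.66−20.34) = 2.77 − 4.32 = -1.55; fold change = 2^1.55 = 2.928
Il3: ΔΔCt = (17.40−21.04) − (20.81−20.34) = -3.64 − 0.47 = -4.11; fold change = 2^4.11 = 17.268
Sox2: ΔΔCt = (27.42−21.04) − (23.33−20.34) = 6.38 − 2.99 = 3.39; fold change = 2^-3.39 = 0.095
Il3 has the largest |ΔΔCt| = 4.11.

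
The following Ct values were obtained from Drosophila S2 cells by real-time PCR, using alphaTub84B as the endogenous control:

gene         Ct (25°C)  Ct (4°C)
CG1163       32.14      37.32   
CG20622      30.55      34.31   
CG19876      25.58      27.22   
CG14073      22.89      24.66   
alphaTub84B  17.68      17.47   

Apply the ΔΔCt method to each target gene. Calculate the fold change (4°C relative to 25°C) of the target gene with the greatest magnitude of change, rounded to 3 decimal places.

CG1163: ΔΔCt = (37.32−17.47) − (32.14−17.68) = 19.85 − 14.46 = 5.39; fold change = 2^-5.39 = 0.024
CG20622: ΔΔCt = (34.31−17.47) − (30.55−17.68) = 16.84 − 12.87 = 3.97; fold change = 2^-3.97 = 0.064
CG19876: ΔΔCt = (27.22−17.47) − (25.58−17.68) = 9.75 − 7.90 = 1.85; fold change = 2^-1.85 = 0.277
CG14073: ΔΔCt = (24.66−17.47) − (22.89−17.68) = 7.19 − 5.21 = 1.98; fold change = 2^-1.98 = 0.253
CG1163 has the largest |ΔΔCt| = 5.39.

0.024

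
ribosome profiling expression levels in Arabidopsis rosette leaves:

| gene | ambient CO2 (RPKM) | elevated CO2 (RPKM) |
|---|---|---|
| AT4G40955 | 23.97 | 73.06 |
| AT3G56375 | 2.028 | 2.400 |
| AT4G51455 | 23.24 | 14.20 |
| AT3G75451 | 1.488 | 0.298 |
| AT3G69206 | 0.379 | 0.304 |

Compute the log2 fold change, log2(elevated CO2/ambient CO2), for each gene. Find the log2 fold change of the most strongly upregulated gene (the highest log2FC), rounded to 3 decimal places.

log2(73.06/23.97) = 1.608  (AT4G40955)
log2(2.400/2.028) = 0.243  (AT3G56375)
log2(14.20/23.24) = -0.711  (AT4G51455)
log2(0.298/1.488) = -2.320  (AT3G75451)
log2(0.304/0.379) = -0.318  (AT3G69206)
AT4G40955 is most strongly upregulated.

1.608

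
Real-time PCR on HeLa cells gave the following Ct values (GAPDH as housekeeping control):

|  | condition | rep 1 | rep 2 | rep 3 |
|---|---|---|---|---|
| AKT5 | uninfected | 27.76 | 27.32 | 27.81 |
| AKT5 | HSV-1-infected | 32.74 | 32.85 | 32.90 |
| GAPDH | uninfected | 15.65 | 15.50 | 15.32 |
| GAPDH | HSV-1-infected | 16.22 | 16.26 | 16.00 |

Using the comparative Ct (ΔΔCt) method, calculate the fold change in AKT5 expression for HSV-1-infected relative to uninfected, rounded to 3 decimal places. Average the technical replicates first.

0.043

Mean Ct: AKT5 uninfected 27.630; AKT5 HSV-1-infected 32.830; GAPDH uninfected 15.490; GAPDH HSV-1-infected 16.160
ΔCt(uninfected) = 27.630 − 15.490 = 12.140
ΔCt(HSV-1-infected) = 32.830 − 16.160 = 16.670
ΔΔCt = 16.670 − 12.140 = 4.530
Fold change = 2^(−4.530) = 0.0433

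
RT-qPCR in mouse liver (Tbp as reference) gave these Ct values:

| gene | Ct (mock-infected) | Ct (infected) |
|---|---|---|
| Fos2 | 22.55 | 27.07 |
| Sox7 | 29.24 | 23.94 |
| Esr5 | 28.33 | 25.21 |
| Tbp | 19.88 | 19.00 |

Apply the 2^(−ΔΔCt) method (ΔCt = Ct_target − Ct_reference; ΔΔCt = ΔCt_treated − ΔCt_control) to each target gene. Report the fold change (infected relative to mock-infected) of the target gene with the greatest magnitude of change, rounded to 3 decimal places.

Fos2: ΔΔCt = (27.07−19.00) − (22.55−19.88) = 8.07 − 2.67 = 5.40; fold change = 2^-5.40 = 0.024
Sox7: ΔΔCt = (23.94−19.00) − (29.24−19.88) = 4.94 − 9.36 = -4.42; fold change = 2^4.42 = 21.407
Esr5: ΔΔCt = (25.21−19.00) − (28.33−19.88) = 6.21 − 8.45 = -2.24; fold change = 2^2.24 = 4.724
Fos2 has the largest |ΔΔCt| = 5.40.

0.024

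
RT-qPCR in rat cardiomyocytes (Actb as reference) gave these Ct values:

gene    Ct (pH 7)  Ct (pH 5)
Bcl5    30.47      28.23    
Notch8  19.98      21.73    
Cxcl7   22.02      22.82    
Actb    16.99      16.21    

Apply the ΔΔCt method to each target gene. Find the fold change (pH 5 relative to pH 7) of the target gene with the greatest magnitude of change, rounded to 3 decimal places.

Bcl5: ΔΔCt = (28.23−16.21) − (30.47−16.99) = 12.02 − 13.48 = -1.46; fold change = 2^1.46 = 2.751
Notch8: ΔΔCt = (21.73−16.21) − (19.98−16.99) = 5.52 − 2.99 = 2.53; fold change = 2^-2.53 = 0.173
Cxcl7: ΔΔCt = (22.82−16.21) − (22.02−16.99) = 6.61 − 5.03 = 1.58; fold change = 2^-1.58 = 0.334
Notch8 has the largest |ΔΔCt| = 2.53.

0.173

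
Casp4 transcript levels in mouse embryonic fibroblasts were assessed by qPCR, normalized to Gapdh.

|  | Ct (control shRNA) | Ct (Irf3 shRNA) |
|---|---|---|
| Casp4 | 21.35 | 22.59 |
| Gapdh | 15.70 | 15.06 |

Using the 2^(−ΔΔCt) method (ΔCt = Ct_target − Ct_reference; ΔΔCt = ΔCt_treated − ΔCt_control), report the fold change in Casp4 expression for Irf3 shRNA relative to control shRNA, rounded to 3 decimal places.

0.272

ΔCt(control shRNA) = 21.350 − 15.700 = 5.650
ΔCt(Irf3 shRNA) = 22.590 − 15.060 = 7.530
ΔΔCt = 7.530 − 5.650 = 1.880
Fold change = 2^(−1.880) = 0.2717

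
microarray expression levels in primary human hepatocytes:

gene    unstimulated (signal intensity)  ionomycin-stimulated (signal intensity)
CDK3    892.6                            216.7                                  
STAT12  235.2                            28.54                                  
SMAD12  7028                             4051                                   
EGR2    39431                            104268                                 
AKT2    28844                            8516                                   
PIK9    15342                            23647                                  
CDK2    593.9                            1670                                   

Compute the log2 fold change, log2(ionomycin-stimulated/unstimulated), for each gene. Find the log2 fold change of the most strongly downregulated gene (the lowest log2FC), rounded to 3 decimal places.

log2(216.7/892.6) = -2.042  (CDK3)
log2(28.54/235.2) = -3.043  (STAT12)
log2(4051/7028) = -0.795  (SMAD12)
log2(104268/39431) = 1.403  (EGR2)
log2(8516/28844) = -1.760  (AKT2)
log2(23647/15342) = 0.624  (PIK9)
log2(1670/593.9) = 1.492  (CDK2)
STAT12 is most strongly downregulated.

-3.043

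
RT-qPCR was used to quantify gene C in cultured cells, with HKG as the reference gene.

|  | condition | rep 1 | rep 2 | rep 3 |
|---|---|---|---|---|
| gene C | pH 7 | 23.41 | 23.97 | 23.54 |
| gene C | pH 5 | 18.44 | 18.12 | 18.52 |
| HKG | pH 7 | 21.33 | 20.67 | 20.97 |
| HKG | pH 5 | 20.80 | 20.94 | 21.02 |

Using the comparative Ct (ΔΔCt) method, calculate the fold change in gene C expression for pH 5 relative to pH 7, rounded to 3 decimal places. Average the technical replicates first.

37.014

Mean Ct: gene C pH 7 23.640; gene C pH 5 18.360; HKG pH 7 20.990; HKG pH 5 20.920
ΔCt(pH 7) = 23.640 − 20.990 = 2.650
ΔCt(pH 5) = 18.360 − 20.920 = -2.560
ΔΔCt = -2.560 − 2.650 = -5.210
Fold change = 2^(−(-5.210)) = 2^5.210 = 37.0140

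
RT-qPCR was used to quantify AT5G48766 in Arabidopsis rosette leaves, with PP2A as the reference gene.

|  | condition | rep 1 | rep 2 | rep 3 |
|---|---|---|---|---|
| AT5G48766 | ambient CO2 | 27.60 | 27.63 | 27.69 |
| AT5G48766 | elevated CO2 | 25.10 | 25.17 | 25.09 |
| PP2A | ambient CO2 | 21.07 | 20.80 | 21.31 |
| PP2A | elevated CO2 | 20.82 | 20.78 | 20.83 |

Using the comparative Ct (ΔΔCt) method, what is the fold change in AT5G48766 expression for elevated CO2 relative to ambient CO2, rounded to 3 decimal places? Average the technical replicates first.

Mean Ct: AT5G48766 ambient CO2 27.640; AT5G48766 elevated CO2 25.120; PP2A ambient CO2 21.060; PP2A elevated CO2 20.810
ΔCt(ambient CO2) = 27.640 − 21.060 = 6.580
ΔCt(elevated CO2) = 25.120 − 20.810 = 4.310
ΔΔCt = 4.310 − 6.580 = -2.270
Fold change = 2^(−(-2.270)) = 2^2.270 = 4.8232

4.823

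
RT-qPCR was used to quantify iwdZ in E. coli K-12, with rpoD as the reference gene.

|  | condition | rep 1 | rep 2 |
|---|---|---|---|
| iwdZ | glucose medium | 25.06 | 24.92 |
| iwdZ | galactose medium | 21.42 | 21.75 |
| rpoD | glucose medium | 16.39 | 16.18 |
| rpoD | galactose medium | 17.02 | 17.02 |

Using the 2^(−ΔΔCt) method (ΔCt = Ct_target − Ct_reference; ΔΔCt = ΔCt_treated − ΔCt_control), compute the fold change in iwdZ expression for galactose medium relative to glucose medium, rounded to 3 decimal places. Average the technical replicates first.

17.630

Mean Ct: iwdZ glucose medium 24.990; iwdZ galactose medium 21.585; rpoD glucose medium 16.285; rpoD galactose medium 17.020
ΔCt(glucose medium) = 24.990 − 16.285 = 8.705
ΔCt(galactose medium) = 21.585 − 17.020 = 4.565
ΔΔCt = 4.565 − 8.705 = -4.140
Fold change = 2^(−(-4.140)) = 2^4.140 = 17.6305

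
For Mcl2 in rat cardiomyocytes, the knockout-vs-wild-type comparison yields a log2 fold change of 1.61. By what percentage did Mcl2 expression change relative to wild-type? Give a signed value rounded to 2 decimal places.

205.25%

Fold change = 2^(1.61) = 3.0525
Percent change = (FC − 1) × 100% = (3.0525 − 1) × 100 = 205.25%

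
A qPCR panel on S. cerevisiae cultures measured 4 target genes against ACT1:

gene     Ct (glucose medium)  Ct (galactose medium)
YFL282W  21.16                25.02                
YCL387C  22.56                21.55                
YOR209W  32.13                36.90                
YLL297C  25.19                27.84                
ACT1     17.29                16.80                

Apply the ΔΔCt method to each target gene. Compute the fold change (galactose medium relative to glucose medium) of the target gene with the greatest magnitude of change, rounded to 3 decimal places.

YFL282W: ΔΔCt = (25.02−16.80) − (21.16−17.29) = 8.22 − 3.87 = 4.35; fold change = 2^-4.35 = 0.049
YCL387C: ΔΔCt = (21.55−16.80) − (22.56−17.29) = 4.75 − 5.27 = -0.52; fold change = 2^0.52 = 1.434
YOR209W: ΔΔCt = (36.90−16.80) − (32.13−17.29) = 20.10 − 14.84 = 5.26; fold change = 2^-5.26 = 0.026
YLL297C: ΔΔCt = (27.84−16.80) − (25.19−17.29) = 11.04 − 7.90 = 3.14; fold change = 2^-3.14 = 0.113
YOR209W has the largest |ΔΔCt| = 5.26.

0.026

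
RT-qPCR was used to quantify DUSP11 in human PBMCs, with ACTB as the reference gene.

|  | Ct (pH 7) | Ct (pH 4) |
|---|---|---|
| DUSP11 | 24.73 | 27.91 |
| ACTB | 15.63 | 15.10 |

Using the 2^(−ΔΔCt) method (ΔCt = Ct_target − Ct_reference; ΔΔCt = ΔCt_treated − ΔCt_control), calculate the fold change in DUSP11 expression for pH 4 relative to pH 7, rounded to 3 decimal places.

ΔCt(pH 7) = 24.730 − 15.630 = 9.100
ΔCt(pH 4) = 27.910 − 15.100 = 12.810
ΔΔCt = 12.810 − 9.100 = 3.710
Fold change = 2^(−3.710) = 0.0764

0.076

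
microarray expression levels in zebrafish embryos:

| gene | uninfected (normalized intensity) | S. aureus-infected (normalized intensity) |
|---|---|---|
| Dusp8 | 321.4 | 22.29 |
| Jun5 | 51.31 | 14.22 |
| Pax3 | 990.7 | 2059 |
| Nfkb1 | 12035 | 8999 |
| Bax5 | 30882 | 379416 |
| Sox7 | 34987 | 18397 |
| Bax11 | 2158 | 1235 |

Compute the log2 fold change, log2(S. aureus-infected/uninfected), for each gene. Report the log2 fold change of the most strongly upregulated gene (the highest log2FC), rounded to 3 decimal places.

log2(22.29/321.4) = -3.850  (Dusp8)
log2(14.22/51.31) = -1.851  (Jun5)
log2(2059/990.7) = 1.055  (Pax3)
log2(8999/12035) = -0.419  (Nfkb1)
log2(379416/30882) = 3.619  (Bax5)
log2(18397/34987) = -0.927  (Sox7)
log2(1235/2158) = -0.805  (Bax11)
Bax5 is most strongly upregulated.

3.619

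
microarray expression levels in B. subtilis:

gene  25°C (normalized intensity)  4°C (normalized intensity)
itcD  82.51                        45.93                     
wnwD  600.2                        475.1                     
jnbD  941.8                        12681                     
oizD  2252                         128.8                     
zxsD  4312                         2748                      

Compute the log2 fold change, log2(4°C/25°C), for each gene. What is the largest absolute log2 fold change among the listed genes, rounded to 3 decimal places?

4.128

log2(45.93/82.51) = -0.845  (itcD)
log2(475.1/600.2) = -0.337  (wnwD)
log2(12681/941.8) = 3.751  (jnbD)
log2(128.8/2252) = -4.128  (oizD)
log2(2748/4312) = -0.650  (zxsD)
The largest magnitude belongs to oizD.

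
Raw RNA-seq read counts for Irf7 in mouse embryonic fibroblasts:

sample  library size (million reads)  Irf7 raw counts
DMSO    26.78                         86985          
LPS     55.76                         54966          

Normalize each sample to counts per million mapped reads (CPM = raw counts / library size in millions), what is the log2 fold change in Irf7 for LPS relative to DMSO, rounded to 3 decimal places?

-1.720

CPM(DMSO) = 86985 / 26.78 = 3248.1329
CPM(LPS) = 54966 / 55.76 = 985.7604
Fold change = 985.7604 / 3248.1329 = 0.30349
log2(0.30349) = -1.7203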